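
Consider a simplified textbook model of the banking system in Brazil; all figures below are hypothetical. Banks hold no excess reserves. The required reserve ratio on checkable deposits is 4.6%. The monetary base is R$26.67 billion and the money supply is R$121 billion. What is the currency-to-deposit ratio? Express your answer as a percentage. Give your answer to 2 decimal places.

Using m = M/MB = 121/26.67 ≈ 4.536933. From m = (1 + c)/(c + rr + e), rearranging gives 1 + c = m·(c + rr + e), so c·(1 − m) = m·(rr + e) − 1.
Hence c = [m·(rr + e) − 1]/(1 − m) = [4.536933 × (0.046 + 0) − 1] / (1 − 4.536933) ≈ 0.223725.

22.37%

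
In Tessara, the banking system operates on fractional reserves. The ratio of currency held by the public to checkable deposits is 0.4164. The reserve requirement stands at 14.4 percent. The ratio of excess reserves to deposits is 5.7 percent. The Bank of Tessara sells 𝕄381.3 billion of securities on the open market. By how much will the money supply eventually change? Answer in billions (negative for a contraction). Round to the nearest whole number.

-875 billion

The money multiplier is m = (1 + c) / (rr + e + c) = (1 + 0.4164) / (0.144 + 0.057 + 0.4164) ≈ 2.2941.
The sale removes 381.3 billion of base, so ΔM = m × ΔMB = 2.2941 × (−381.3) ≈ -874.7403 billion.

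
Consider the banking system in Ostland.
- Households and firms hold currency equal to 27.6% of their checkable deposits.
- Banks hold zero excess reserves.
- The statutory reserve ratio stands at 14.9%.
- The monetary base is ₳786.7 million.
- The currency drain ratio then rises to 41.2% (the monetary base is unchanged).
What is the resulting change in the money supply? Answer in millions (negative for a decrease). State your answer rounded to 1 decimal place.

-381.9 million

Initially m₁ = (1 + 0.276) / (0.149 + 0.276) ≈ 3.00235, so M₁ = 3.00235 × 786.7 ≈ 2361.9487 million.
After the change m₂ = (1 + 0.412) / (0.149 + 0.412) ≈ 2.51693, so M₂ = 2.51693 × 786.7 ≈ 1980.0688 million.
ΔM = M₂ − M₁ = 1980.0688 − 2361.9487 = -381.8799 million.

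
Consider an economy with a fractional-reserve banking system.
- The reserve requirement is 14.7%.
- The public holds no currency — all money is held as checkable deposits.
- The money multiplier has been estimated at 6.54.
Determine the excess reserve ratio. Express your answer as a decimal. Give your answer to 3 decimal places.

Using m = 6.54. Since m = (1 + c)/(c + rr + e), the denominator satisfies c + rr + e = (1 + c)/m = (1 + 0) / 6.54 ≈ 0.152905.
With c = 0 and rr = 0.147, the excess reserve ratio is 0.152905 − 0 − 0.147 = 0.005905.

0.006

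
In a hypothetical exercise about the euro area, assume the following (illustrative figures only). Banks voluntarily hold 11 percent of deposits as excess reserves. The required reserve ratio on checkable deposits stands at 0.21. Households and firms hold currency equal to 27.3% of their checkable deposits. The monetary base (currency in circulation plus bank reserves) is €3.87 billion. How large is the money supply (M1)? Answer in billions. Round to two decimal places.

€8.31 billion

The money multiplier is m = (1 + c) / (rr + e + c) = (1 + 0.273) / (0.21 + 0.11 + 0.273) ≈ 2.1467.
So M = m × MB = 2.1467 × 3.87 ≈ 8.3077 billion.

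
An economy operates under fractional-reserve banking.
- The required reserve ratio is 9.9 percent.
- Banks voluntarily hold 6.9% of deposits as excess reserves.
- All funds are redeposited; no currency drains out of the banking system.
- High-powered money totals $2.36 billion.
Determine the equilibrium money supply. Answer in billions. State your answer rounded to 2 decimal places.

The money multiplier is m = 1 / (rr + e) = 1 / (0.099 + 0.069) ≈ 5.9524.
So M = m × MB = 5.9524 × 2.36 ≈ 14.0477 billion.

$14.05 billion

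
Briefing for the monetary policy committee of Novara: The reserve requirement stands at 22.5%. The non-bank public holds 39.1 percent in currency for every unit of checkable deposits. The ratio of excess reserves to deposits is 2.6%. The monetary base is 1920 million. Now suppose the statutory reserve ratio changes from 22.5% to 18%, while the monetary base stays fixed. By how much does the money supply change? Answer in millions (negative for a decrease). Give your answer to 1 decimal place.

Initially m₁ = (1 + 0.391) / (0.225 + 0.026 + 0.391) ≈ 2.166667, so M₁ = 2.166667 × 1920 ≈ 4160.0006 million.
After the change m₂ = (1 + 0.391) / (0.18 + 0.026 + 0.391) ≈ 2.329983, so M₂ = 2.329983 × 1920 ≈ 4473.5674 million.
ΔM = M₂ − M₁ = 4473.5674 − 4160.0006 = 313.5668 million.

313.6 million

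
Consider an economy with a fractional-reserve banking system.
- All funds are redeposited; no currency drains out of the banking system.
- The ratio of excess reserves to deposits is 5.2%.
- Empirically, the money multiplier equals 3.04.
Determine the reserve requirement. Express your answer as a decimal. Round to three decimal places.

0.277

Using m = 3.04. Since m = (1 + c)/(c + rr + e), the denominator satisfies c + rr + e = (1 + c)/m = (1 + 0) / 3.04 ≈ 0.328947.
With c = 0 and e = 0.052, the reserve requirement is 0.328947 − 0 − 0.052 = 0.276947.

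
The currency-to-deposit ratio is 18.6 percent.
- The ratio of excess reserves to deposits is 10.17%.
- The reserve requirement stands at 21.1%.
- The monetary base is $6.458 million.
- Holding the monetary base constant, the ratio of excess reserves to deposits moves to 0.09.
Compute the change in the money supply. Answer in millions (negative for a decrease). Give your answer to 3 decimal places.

Initially m₁ = (1 + 0.186) / (0.211 + 0.1017 + 0.186) ≈ 2.37818, so M₁ = 2.37818 × 6.458 ≈ 15.3583 million.
After the change m₂ = (1 + 0.186) / (0.211 + 0.09 + 0.186) ≈ 2.43532, so M₂ = 2.43532 × 6.458 ≈ 15.7273 million.
ΔM = M₂ − M₁ = 15.7273 − 15.3583 = 0.369 million.

$0.369 million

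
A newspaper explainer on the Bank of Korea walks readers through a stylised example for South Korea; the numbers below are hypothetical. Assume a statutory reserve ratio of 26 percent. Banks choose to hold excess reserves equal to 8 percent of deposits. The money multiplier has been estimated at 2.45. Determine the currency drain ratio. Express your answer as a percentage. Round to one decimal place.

11.5%

Using m = 2.45. From m = (1 + c)/(c + rr + e), rearranging gives 1 + c = m·(c + rr + e), so c·(1 − m) = m·(rr + e) − 1.
Hence c = [m·(rr + e) − 1]/(1 − m) = [2.45 × (0.26 + 0.08) − 1] / (1 − 2.45) ≈ 0.115172.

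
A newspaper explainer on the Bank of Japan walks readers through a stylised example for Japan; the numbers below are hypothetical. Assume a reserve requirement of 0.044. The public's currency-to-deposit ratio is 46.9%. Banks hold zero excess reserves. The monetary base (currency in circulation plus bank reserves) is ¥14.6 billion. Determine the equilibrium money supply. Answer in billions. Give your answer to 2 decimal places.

The money multiplier is m = (1 + c) / (rr + c) = (1 + 0.469) / (0.044 + 0.469) ≈ 2.86355.
So M = m × MB = 2.86355 × 14.6 ≈ 41.8078 billion.

¥41.81 billion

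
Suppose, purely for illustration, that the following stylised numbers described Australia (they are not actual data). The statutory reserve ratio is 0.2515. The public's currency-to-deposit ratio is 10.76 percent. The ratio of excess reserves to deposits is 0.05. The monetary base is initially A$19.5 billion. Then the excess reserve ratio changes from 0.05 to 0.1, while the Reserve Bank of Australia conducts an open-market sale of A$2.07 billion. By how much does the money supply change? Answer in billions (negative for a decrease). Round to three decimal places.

Before: m₁ = (1 + 0.1076) / (0.2515 + 0.05 + 0.1076) ≈ 2.707407, MB₁ = 19.5, so M₁ = 2.707407 × 19.5 ≈ 52.7944 billion.
After: m₂ = (1 + 0.1076) / (0.2515 + 0.1 + 0.1076) ≈ 2.412546, MB₂ = 19.5 − 2.07 = 17.43, so M₂ = 2.412546 × 17.43 ≈ 42.0507 billion.
ΔM = M₂ − M₁ = 42.0507 − 52.7944 = -10.7437 billion.

-10.744 billion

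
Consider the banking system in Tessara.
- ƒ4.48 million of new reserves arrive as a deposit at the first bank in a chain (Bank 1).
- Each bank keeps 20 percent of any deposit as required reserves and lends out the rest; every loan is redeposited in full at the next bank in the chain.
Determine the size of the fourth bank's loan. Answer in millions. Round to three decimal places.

ƒ1.835 million

Each bank lends a fraction (1 − rr) = 0.8000 of the deposit it receives, so Bank 4 receives 4.48·0.8000^3 and lends 4.48·0.8000^4 ≈ 1.8350 million.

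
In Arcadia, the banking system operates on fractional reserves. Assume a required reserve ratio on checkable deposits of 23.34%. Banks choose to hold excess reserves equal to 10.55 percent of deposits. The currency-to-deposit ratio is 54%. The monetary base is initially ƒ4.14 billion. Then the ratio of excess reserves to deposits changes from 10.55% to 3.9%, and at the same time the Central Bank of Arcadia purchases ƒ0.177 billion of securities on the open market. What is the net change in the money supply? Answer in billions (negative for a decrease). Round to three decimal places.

Before: m₁ = (1 + 0.54) / (0.2334 + 0.1055 + 0.54) ≈ 1.75219, MB₁ = 4.14, so M₁ = 1.75219 × 4.14 ≈ 7.2541 billion.
After: m₂ = (1 + 0.54) / (0.2334 + 0.039 + 0.54) ≈ 1.89562, MB₂ = 4.14 + 0.177 = 4.317, so M₂ = 1.89562 × 4.317 ≈ 8.1834 billion.
ΔM = M₂ − M₁ = 8.1834 − 7.2541 = 0.9293 billion.

ƒ0.929 billion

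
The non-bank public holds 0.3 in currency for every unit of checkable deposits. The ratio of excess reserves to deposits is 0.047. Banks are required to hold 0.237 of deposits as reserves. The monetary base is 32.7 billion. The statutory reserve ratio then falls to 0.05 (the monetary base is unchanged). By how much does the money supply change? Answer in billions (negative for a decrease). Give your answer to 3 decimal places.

Initially m₁ = (1 + 0.3) / (0.237 + 0.047 + 0.3) ≈ 2.226027, so M₁ = 2.226027 × 32.7 ≈ 72.7911 billion.
After the change m₂ = (1 + 0.3) / (0.05 + 0.047 + 0.3) ≈ 3.274559, so M₂ = 3.274559 × 32.7 ≈ 107.0781 billion.
ΔM = M₂ − M₁ = 107.0781 − 72.7911 = 34.287 billion.

34.287 billion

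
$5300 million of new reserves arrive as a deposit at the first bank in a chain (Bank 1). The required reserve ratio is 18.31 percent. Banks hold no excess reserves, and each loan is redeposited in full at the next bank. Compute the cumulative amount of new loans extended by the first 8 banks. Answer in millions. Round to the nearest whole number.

Bank i lends (1 − rr)^i of the original deposit: Bank 1 lends 5300·0.8169 = 4329.5700, Bank 2 lends 5300·0.8169² ≈ 3536.8257, and so on.
Summing a geometric series: total = 5300·[0.8169·(1 − 0.8169^8) / (1 − 0.8169)] ≈ 18956.6358 million.

$18957 million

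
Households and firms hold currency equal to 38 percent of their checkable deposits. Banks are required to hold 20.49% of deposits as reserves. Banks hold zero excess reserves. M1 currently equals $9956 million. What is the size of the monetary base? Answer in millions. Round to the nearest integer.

The money multiplier is m = (1 + c) / (rr + c) = (1 + 0.38) / (0.2049 + 0.38) ≈ 2.35938.
MB = M / m = 9956 / 2.35938 ≈ 4219.7526 million.

$4220 million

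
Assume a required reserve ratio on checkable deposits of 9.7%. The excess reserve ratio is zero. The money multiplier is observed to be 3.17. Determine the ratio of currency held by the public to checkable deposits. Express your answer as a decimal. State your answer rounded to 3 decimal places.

0.319

Using m = 3.17. From m = (1 + c)/(c + rr + e), rearranging gives 1 + c = m·(c + rr + e), so c·(1 − m) = m·(rr + e) − 1.
Hence c = [m·(rr + e) − 1]/(1 − m) = [3.17 × (0.097 + 0) − 1] / (1 − 3.17) ≈ 0.319129.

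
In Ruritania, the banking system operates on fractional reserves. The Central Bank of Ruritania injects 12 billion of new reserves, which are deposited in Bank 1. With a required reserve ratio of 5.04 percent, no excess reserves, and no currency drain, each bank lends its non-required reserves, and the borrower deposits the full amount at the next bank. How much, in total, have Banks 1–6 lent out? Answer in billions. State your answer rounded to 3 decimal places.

Bank i lends (1 − rr)^i of the original deposit: Bank 1 lends 12·0.9496 = 11.3952, Bank 2 lends 12·0.9496² ≈ 10.8209, and so on.
Summing a geometric series: total = 12·[0.9496·(1 − 0.9496^6) / (1 − 0.9496)] ≈ 60.3139 billion.

60.314 billion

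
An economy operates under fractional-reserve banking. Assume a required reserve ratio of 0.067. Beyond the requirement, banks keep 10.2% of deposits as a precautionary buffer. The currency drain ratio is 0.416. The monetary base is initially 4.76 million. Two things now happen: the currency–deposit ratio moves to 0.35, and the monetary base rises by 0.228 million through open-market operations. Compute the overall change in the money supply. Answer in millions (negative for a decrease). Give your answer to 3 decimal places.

1.453 million

Before: m₁ = (1 + 0.416) / (0.067 + 0.102 + 0.416) ≈ 2.42051, MB₁ = 4.76, so M₁ = 2.42051 × 4.76 ≈ 11.5216 million.
After: m₂ = (1 + 0.35) / (0.067 + 0.102 + 0.35) ≈ 2.60116, MB₂ = 4.76 + 0.228 = 4.988, so M₂ = 2.60116 × 4.988 ≈ 12.9746 million.
ΔM = M₂ − M₁ = 12.9746 − 11.5216 = 1.453 million.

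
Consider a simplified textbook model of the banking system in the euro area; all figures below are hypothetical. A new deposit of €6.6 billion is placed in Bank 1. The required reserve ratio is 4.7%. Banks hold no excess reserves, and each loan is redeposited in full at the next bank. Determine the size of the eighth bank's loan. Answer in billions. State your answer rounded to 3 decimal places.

€4.490 billion

Each bank lends a fraction (1 − rr) = 0.9530 of the deposit it receives, so Bank 8 receives 6.6·0.9530^7 and lends 6.6·0.9530^8 ≈ 4.4904 billion.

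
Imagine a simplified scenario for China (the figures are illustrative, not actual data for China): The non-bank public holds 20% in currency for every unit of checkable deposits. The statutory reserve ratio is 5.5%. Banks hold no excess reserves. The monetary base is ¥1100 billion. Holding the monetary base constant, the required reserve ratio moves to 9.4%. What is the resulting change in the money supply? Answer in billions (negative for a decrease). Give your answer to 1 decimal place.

Initially m₁ = (1 + 0.2) / (0.055 + 0.2) ≈ 4.705882, so M₁ = 4.705882 × 1100 = 5176.4702 billion.
After the change m₂ = (1 + 0.2) / (0.094 + 0.2) ≈ 4.081633, so M₂ = 4.081633 × 1100 = 4489.7963 billion.
ΔM = M₂ − M₁ = 4489.7963 − 5176.4702 = -686.6739 billion.

-686.7 billion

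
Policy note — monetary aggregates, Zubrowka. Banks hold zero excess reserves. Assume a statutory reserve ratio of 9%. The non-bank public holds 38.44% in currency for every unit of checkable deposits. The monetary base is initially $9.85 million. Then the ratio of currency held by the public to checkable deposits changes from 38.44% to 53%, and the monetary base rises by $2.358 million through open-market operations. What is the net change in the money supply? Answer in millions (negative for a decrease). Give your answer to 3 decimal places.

Before: m₁ = (1 + 0.3844) / (0.09 + 0.3844) ≈ 2.918212, MB₁ = 9.85, so M₁ = 2.918212 × 9.85 ≈ 28.7444 million.
After: m₂ = (1 + 0.53) / (0.09 + 0.53) ≈ 2.467742, MB₂ = 9.85 + 2.358 = 12.208, so M₂ = 2.467742 × 12.208 ≈ 30.1262 million.
ΔM = M₂ − M₁ = 30.1262 − 28.7444 = 1.3818 million.

$1.382 million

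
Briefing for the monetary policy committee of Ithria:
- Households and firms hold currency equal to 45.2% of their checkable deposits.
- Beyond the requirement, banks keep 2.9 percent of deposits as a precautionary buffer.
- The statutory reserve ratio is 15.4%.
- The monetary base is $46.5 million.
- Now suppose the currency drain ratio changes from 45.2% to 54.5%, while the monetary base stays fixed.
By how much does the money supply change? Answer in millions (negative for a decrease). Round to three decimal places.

Initially m₁ = (1 + 0.452) / (0.154 + 0.029 + 0.452) ≈ 2.286614, so M₁ = 2.286614 × 46.5 ≈ 106.3276 million.
After the change m₂ = (1 + 0.545) / (0.154 + 0.029 + 0.545) ≈ 2.122253, so M₂ = 2.122253 × 46.5 ≈ 98.6848 million.
ΔM = M₂ − M₁ = 98.6848 − 106.3276 = -7.6428 million.

-7.643 million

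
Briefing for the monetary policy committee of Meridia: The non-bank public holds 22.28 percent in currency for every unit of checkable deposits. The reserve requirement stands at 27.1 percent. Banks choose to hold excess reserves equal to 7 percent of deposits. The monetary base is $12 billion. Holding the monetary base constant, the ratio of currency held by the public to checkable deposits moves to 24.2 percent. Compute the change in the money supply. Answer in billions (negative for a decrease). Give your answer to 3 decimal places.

-0.462 billion

Initially m₁ = (1 + 0.2228) / (0.271 + 0.07 + 0.2228) ≈ 2.168854, so M₁ = 2.168854 × 12 ≈ 26.0262 billion.
After the change m₂ = (1 + 0.242) / (0.271 + 0.07 + 0.242) ≈ 2.130360, so M₂ = 2.130360 × 12 ≈ 25.5643 billion.
ΔM = M₂ − M₁ = 25.5643 − 26.0262 = -0.4619 billion.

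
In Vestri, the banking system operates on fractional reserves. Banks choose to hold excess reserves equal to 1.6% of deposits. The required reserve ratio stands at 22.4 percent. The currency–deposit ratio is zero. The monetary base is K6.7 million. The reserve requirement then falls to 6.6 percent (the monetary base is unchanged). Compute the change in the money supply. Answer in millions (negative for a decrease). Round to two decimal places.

Initially m₁ = 1 / (0.224 + 0.016) ≈ 4.1667, so M₁ = 4.1667 × 6.7 ≈ 27.9169 million.
After the change m₂ = 1 / (0.066 + 0.016) ≈ 12.1951, so M₂ = 12.1951 × 6.7 ≈ 81.7072 million.
ΔM = M₂ − M₁ = 81.7072 − 27.9169 = 53.7903 million.

K53.79 million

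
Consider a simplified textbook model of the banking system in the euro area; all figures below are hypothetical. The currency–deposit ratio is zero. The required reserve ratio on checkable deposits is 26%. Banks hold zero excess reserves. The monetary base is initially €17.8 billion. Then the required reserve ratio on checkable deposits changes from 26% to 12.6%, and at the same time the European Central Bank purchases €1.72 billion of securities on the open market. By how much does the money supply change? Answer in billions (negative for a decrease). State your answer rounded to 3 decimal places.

€86.459 billion

Before: m₁ = 1 / (0.26) ≈ 3.846154, MB₁ = 17.8, so M₁ = 3.846154 × 17.8 ≈ 68.4615 billion.
After: m₂ = 1 / (0.126) ≈ 7.936508, MB₂ = 17.8 + 1.72 = 19.52, so M₂ = 7.936508 × 19.52 ≈ 154.9206 billion.
ΔM = M₂ − M₁ = 154.9206 − 68.4615 = 86.4591 billion.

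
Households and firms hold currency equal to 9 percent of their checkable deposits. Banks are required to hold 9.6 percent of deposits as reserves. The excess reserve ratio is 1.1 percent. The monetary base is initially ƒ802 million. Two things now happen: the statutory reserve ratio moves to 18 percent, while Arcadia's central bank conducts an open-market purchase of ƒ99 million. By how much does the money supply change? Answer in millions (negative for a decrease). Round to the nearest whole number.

-942 million

Before: m₁ = (1 + 0.09) / (0.096 + 0.011 + 0.09) ≈ 5.5330, MB₁ = 802, so M₁ = 5.5330 × 802 = 4437.466 million.
After: m₂ = (1 + 0.09) / (0.18 + 0.011 + 0.09) ≈ 3.8790, MB₂ = 802 + 99 = 901, so M₂ = 3.8790 × 901 = 3494.979 million.
ΔM = M₂ − M₁ = 3494.979 − 4437.466 = -942.487 million.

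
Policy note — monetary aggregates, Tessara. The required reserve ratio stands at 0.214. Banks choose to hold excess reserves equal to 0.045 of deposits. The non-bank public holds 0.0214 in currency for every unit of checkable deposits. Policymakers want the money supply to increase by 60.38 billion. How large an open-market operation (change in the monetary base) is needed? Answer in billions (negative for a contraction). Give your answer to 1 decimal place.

The money multiplier is m = (1 + c) / (rr + e + c) = (1 + 0.0214) / (0.214 + 0.045 + 0.0214) ≈ 3.6427.
ΔMB = ΔM / m = (+60.38) / 3.6427 ≈ 16.5756 billion.

16.6 billion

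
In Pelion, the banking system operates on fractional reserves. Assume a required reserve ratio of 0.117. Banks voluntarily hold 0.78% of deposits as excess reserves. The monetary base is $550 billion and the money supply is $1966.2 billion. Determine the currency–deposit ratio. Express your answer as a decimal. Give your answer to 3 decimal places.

0.215

Using m = M/MB = 1966.2/550 ≈ 3.574909. From m = (1 + c)/(c + rr + e), rearranging gives 1 + c = m·(c + rr + e), so c·(1 − m) = m·(rr + e) − 1.
Hence c = [m·(rr + e) − 1]/(1 − m) = [3.574909 × (0.117 + 0.0078) − 1] / (1 − 3.574909) ≈ 0.215096.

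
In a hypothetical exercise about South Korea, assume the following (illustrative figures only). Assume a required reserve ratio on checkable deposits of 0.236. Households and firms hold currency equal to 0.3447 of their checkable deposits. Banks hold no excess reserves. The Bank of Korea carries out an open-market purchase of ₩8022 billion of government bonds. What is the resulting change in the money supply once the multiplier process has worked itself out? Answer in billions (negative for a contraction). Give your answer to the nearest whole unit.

The money multiplier is m = (1 + c) / (rr + c) = (1 + 0.3447) / (0.236 + 0.3447) ≈ 2.31565.
The purchase adds 8022 billion of base, so ΔM = m × ΔMB = 2.31565 × (+8022) = 18576.1443 billion.

₩18576 billion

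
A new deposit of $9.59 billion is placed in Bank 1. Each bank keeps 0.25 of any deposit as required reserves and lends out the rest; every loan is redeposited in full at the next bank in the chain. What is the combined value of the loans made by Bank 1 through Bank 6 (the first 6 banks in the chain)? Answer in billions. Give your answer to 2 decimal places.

Bank i lends (1 − rr)^i of the original deposit: Bank 1 lends 9.59·0.7500 = 7.1925, Bank 2 lends 9.59·0.7500² ≈ 5.3944, and so on.
Summing a geometric series: total = 9.59·[0.7500·(1 − 0.7500^6) / (1 − 0.7500)] ≈ 23.6496 billion.

$23.65 billion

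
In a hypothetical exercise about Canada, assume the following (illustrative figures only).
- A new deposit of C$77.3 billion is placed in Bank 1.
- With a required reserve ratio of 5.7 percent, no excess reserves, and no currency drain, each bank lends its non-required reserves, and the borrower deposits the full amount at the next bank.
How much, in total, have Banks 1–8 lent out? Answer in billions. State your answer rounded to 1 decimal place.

Bank i lends (1 − rr)^i of the original deposit: Bank 1 lends 77.3·0.9430 = 72.8939, Bank 2 lends 77.3·0.9430² ≈ 68.7389, and so on.
Summing a geometric series: total = 77.3·[0.9430·(1 − 0.9430^8) / (1 − 0.9430)] ≈ 479.1721 billion.

C$479.2 billion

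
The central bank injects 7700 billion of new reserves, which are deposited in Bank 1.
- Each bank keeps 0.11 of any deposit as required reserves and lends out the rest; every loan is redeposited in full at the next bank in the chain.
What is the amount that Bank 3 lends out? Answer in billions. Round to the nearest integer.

Each bank lends a fraction (1 − rr) = 0.8900 of the deposit it receives, so Bank 3 receives 7700·0.8900^2 and lends 7700·0.8900^3 = 5428.2613 billion.

5428 billion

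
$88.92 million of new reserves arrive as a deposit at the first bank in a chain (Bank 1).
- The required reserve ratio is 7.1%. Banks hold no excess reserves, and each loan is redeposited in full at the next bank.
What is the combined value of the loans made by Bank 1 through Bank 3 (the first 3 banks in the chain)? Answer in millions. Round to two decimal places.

Bank i lends (1 − rr)^i of the original deposit: Bank 1 lends 88.92·0.9290 ≈ 82.6067, Bank 2 lends 88.92·0.9290² ≈ 76.7416, and so on.
Summing a geometric series: total = 88.92·[0.9290·(1 − 0.9290^3) / (1 − 0.9290)] ≈ 230.6412 million.

$230.64 million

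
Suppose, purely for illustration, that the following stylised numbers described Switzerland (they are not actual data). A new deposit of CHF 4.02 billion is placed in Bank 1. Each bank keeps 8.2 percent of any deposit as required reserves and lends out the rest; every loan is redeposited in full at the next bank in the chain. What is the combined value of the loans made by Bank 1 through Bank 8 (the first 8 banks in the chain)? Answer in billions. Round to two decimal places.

Bank i lends (1 − rr)^i of the original deposit: Bank 1 lends 4.02·0.9180 ≈ 3.6904, Bank 2 lends 4.02·0.9180² ≈ 3.3878, and so on.
Summing a geometric series: total = 4.02·[0.9180·(1 − 0.9180^8) / (1 − 0.9180)] ≈ 22.3059 billion.

CHF 22.31 billion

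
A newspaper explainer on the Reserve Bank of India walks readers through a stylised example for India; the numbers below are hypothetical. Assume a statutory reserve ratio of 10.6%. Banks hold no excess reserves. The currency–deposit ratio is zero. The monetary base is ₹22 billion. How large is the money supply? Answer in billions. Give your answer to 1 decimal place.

With no currency drain or excess reserves, the money multiplier is m = 1/rr = 1/0.106 ≈ 9.4340.
Money supply M = m × MB = 9.4340 × 22 = 207.548 billion.

₹207.5 billion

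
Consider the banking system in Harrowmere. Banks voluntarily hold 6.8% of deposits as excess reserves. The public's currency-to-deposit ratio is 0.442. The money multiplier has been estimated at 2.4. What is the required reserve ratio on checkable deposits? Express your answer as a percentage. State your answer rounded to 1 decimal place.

Using m = 2.4. Since m = (1 + c)/(c + rr + e), the denominator satisfies c + rr + e = (1 + c)/m = (1 + 0.442) / 2.4 ≈ 0.600833.
With c = 0.442 and e = 0.068, the required reserve ratio on checkable deposits is 0.600833 − 0.442 − 0.068 = 0.090833.

9.1%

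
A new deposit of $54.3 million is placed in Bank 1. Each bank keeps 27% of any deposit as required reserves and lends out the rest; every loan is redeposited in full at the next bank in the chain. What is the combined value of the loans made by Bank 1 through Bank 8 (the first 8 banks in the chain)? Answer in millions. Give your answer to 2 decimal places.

Bank i lends (1 − rr)^i of the original deposit: Bank 1 lends 54.3·0.7300 = 39.6390, Bank 2 lends 54.3·0.7300² ≈ 28.9365, and so on.
Summing a geometric series: total = 54.3·[0.7300·(1 − 0.7300^8) / (1 − 0.7300)] ≈ 134.9714 million.

$134.97 million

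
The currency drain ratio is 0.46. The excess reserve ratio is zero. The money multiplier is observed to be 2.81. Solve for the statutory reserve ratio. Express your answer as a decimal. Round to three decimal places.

Using m = 2.81. Since m = (1 + c)/(c + rr + e), the denominator satisfies c + rr + e = (1 + c)/m = (1 + 0.46) / 2.81 ≈ 0.519573.
With c = 0.46 and e = 0, the statutory reserve ratio is 0.519573 − 0.46 − 0 = 0.059573.

0.060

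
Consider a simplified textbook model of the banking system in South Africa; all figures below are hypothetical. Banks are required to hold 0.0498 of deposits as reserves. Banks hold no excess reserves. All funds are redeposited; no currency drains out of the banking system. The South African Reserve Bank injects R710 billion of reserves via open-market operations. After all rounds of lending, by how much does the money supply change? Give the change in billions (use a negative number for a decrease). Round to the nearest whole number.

The simple money multiplier is m = 1/rr = 1/0.0498 ≈ 20.0803.
An open-market purchase increases the monetary base by 710 billion, so ΔM = m × ΔMB = 20.0803 × 710 = 14257.013 billion.

R14257 billion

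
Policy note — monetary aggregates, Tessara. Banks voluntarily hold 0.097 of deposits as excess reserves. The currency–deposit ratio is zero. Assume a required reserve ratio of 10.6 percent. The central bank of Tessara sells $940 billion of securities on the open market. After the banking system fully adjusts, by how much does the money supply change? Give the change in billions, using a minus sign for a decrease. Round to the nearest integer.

-4631 billion

The money multiplier is m = 1 / (rr + e) = 1 / (0.106 + 0.097) ≈ 4.9261.
The sale removes 940 billion of base, so ΔM = m × ΔMB = 4.9261 × (−940) = -4630.534 billion.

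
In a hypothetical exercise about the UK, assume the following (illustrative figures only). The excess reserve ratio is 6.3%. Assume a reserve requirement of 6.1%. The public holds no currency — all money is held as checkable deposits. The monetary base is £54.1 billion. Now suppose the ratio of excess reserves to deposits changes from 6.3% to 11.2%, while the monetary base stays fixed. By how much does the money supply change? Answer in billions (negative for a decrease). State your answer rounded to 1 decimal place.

-123.6 billion

Initially m₁ = 1 / (0.061 + 0.063) ≈ 8.0645, so M₁ = 8.0645 × 54.1 ≈ 436.2895 billion.
After the change m₂ = 1 / (0.061 + 0.112) ≈ 5.7803, so M₂ = 5.7803 × 54.1 ≈ 312.7142 billion.
ΔM = M₂ − M₁ = 312.7142 − 436.2895 = -123.5753 billion.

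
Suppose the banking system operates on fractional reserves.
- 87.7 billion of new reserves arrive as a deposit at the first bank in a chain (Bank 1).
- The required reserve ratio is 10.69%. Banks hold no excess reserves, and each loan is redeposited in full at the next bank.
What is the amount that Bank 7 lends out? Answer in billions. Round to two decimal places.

39.75 billion

Each bank lends a fraction (1 − rr) = 0.8931 of the deposit it receives, so Bank 7 receives 87.7·0.8931^6 and lends 87.7·0.8931^7 ≈ 39.7466 billion.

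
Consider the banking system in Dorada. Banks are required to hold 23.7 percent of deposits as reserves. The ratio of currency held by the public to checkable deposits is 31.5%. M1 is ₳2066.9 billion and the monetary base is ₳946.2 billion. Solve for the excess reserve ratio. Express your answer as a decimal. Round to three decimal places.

Using m = M/MB = 2066.9/946.2 ≈ 2.184422. Since m = (1 + c)/(c + rr + e), the denominator satisfies c + rr + e = (1 + c)/m = (1 + 0.315) / 2.184422 ≈ 0.601990.
With c = 0.315 and rr = 0.237, the excess reserve ratio is 0.601990 − 0.315 − 0.237 = 0.04999.

0.050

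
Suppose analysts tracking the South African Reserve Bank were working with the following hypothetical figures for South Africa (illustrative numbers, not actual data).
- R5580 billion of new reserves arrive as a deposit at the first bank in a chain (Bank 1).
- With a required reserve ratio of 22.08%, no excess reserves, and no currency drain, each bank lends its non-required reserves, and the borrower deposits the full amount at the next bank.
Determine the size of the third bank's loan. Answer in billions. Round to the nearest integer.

R2640 billion

Each bank lends a fraction (1 − rr) = 0.7792 of the deposit it receives, so Bank 3 receives 5580·0.7792^2 and lends 5580·0.7792^3 ≈ 2639.8608 billion.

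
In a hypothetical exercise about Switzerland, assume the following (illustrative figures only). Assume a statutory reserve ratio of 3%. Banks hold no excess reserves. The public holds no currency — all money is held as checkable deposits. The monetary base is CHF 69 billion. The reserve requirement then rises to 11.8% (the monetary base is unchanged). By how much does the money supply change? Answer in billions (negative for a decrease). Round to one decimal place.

-1715.3 billion

Initially m₁ = 1 / (0.03) ≈ 33.3333, so M₁ = 33.3333 × 69 = 2299.9977 billion.
After the change m₂ = 1 / (0.118) ≈ 8.4746, so M₂ = 8.4746 × 69 = 584.7474 billion.
ΔM = M₂ − M₁ = 584.7474 − 2299.9977 = -1715.2503 billion.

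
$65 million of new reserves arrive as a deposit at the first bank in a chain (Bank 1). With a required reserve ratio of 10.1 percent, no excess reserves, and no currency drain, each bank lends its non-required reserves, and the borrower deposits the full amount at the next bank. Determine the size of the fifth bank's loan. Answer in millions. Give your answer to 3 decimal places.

$38.169 million

Each bank lends a fraction (1 − rr) = 0.8990 of the deposit it receives, so Bank 5 receives 65·0.8990^4 and lends 65·0.8990^5 ≈ 38.1691 million.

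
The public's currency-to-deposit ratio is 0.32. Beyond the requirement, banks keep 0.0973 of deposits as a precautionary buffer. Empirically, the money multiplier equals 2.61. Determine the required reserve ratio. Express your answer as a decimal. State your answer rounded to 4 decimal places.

0.0884

Using m = 2.61. Since m = (1 + c)/(c + rr + e), the denominator satisfies c + rr + e = (1 + c)/m = (1 + 0.32) / 2.61 ≈ 0.505747.
With c = 0.32 and e = 0.0973, the required reserve ratio is 0.505747 − 0.32 − 0.0973 = 0.088447.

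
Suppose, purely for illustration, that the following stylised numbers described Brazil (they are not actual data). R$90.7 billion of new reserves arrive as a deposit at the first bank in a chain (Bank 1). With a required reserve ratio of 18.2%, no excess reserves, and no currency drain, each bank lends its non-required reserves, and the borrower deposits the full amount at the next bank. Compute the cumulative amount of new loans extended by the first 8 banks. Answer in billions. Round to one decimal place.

Bank i lends (1 − rr)^i of the original deposit: Bank 1 lends 90.7·0.8180 = 74.1926, Bank 2 lends 90.7·0.8180² ≈ 60.6895, and so on.
Summing a geometric series: total = 90.7·[0.8180·(1 − 0.8180^8) / (1 − 0.8180)] ≈ 325.9340 billion.

R$325.9 billion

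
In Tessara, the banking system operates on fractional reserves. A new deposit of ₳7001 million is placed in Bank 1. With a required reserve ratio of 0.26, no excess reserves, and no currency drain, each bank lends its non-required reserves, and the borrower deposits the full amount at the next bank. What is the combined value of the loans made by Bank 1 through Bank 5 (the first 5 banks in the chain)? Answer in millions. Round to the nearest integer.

₳15504 million

Bank i lends (1 − rr)^i of the original deposit: Bank 1 lends 7001·0.7400 = 5180.7400, Bank 2 lends 7001·0.7400² = 3833.7476, and so on.
Summing a geometric series: total = 7001·[0.7400·(1 − 0.7400^5) / (1 − 0.7400)] ≈ 15504.3475 million.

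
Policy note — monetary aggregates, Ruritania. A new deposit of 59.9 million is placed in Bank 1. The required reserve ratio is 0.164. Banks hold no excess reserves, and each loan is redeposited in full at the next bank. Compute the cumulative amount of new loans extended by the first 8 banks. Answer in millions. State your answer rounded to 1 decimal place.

232.5 million

Bank i lends (1 − rr)^i of the original deposit: Bank 1 lends 59.9·0.8360 = 50.0764, Bank 2 lends 59.9·0.8360² ≈ 41.8639, and so on.
Summing a geometric series: total = 59.9·[0.8360·(1 − 0.8360^8) / (1 − 0.8360)] ≈ 232.4922 million.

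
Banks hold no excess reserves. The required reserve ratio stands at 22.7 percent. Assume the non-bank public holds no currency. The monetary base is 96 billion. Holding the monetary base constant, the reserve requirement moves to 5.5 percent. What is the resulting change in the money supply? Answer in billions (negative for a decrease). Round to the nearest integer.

1323 billion

Initially m₁ = 1 / (0.227) ≈ 4.4053, so M₁ = 4.4053 × 96 = 422.9088 billion.
After the change m₂ = 1 / (0.055) ≈ 18.1818, so M₂ = 18.1818 × 96 = 1745.4528 billion.
ΔM = M₂ − M₁ = 1745.4528 − 422.9088 = 1322.544 billion.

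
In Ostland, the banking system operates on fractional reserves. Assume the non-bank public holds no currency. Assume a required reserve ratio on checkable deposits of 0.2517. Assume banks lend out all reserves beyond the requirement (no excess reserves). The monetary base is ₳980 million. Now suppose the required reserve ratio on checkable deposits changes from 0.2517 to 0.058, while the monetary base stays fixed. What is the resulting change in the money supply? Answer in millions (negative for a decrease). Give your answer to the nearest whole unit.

₳13003 million

Initially m₁ = 1 / (0.2517) ≈ 3.9730, so M₁ = 3.9730 × 980 = 3893.54 million.
After the change m₂ = 1 / (0.058) ≈ 17.2414, so M₂ = 17.2414 × 980 = 16896.572 million.
ΔM = M₂ − M₁ = 16896.572 − 3893.54 = 13003.032 million.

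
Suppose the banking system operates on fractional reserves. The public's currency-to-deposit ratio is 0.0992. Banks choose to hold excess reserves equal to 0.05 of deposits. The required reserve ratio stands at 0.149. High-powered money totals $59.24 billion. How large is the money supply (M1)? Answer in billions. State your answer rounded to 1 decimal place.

$218.4 billion

The money multiplier is m = (1 + c) / (rr + e + c) = (1 + 0.0992) / (0.149 + 0.05 + 0.0992) ≈ 3.6861.
So M = m × MB = 3.6861 × 59.24 ≈ 218.3646 billion.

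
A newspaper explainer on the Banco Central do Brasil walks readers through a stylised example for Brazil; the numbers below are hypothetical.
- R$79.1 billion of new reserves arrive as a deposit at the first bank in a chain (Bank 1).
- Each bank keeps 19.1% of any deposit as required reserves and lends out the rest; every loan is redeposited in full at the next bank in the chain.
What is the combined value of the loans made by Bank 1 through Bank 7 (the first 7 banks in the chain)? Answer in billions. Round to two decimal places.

Bank i lends (1 − rr)^i of the original deposit: Bank 1 lends 79.1·0.8090 = 63.9919, Bank 2 lends 79.1·0.8090² ≈ 51.7694, and so on.
Summing a geometric series: total = 79.1·[0.8090·(1 − 0.8090^7) / (1 − 0.8090)] ≈ 259.0505 billion.

R$259.05 billion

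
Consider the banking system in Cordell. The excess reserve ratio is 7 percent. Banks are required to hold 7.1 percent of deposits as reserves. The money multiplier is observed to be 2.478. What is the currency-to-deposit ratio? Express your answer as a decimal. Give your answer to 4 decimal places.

0.4402

Using m = 2.478. From m = (1 + c)/(c + rr + e), rearranging gives 1 + c = m·(c + rr + e), so c·(1 − m) = m·(rr + e) − 1.
Hence c = [m·(rr + e) − 1]/(1 − m) = [2.478 × (0.071 + 0.07) − 1] / (1 − 2.478) ≈ 0.440191.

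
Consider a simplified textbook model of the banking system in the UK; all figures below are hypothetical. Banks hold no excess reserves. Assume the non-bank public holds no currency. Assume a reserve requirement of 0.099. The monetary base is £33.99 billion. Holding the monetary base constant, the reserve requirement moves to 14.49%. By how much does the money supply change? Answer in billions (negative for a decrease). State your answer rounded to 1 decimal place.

-108.8 billion

Initially m₁ = 1 / (0.099) ≈ 10.1010, so M₁ = 10.1010 × 33.99 ≈ 343.333 billion.
After the change m₂ = 1 / (0.1449) ≈ 6.9013, so M₂ = 6.9013 × 33.99 ≈ 234.5752 billion.
ΔM = M₂ − M₁ = 234.5752 − 343.333 = -108.7578 billion.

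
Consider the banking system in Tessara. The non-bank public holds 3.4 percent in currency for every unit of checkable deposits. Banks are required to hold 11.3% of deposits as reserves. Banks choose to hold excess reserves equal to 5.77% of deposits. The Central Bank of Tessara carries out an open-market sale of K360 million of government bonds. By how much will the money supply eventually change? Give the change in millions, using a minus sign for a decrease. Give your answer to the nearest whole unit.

-1818 million

The money multiplier is m = (1 + c) / (rr + e + c) = (1 + 0.034) / (0.113 + 0.0577 + 0.034) ≈ 5.0513.
The sale removes 360 million of base, so ΔM = m × ΔMB = 5.0513 × (−360) = -1818.468 million.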